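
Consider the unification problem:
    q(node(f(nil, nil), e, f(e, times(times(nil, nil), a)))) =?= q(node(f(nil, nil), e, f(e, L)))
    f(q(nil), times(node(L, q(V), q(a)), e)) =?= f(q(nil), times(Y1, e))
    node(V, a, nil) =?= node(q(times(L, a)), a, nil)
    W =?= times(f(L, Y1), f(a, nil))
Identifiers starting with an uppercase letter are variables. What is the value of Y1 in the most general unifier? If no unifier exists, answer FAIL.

node(times(times(nil, nil), a), q(q(times(times(times(nil, nil), a), a))), q(a))

Decompose q/1: node(f(nil, nil), e, f(e, times(times(nil, nil), a))) =?= node(f(nil, nil), e, f(e, L)).
Decompose node/3: f(nil, nil) =?= f(nil, nil),  e =?= e,  f(e, times(times(nil, nil), a)) =?= f(e, L).
Delete trivial equation f(nil, nil) =?= f(nil, nil).
Delete trivial equation e =?= e.
Decompose f/2: e =?= e,  times(times(nil, nil), a) =?= L.
Delete trivial equation e =?= e.
Bind L := times(times(nil, nil), a); substituting into the remaining equations gives: f(q(nil), times(node(times(times(nil, nil), a), q(V), q(a)), e)) =?= f(q(nil), times(Y1, e)),  node(V, a, nil) =?= node(q(times(times(times(nil, nil), a), a)), a, nil),  W =?= times(f(times(times(nil, nil), a), Y1), f(a, nil)).
Decompose f/2: q(nil) =?= q(nil),  times(node(times(times(nil, nil), a), q(V), q(a)), e) =?= times(Y1, e).
Delete trivial equation q(nil) =?= q(nil).
Decompose times/2: node(times(times(nil, nil), a), q(V), q(a)) =?= Y1,  e =?= e.
Bind Y1 := node(times(times(nil, nil), a), q(V), q(a)); substituting into the one remaining equation that mentions Y1 gives: W =?= times(f(times(times(nil, nil), a), node(times(times(nil, nil), a), q(V), q(a))), f(a, nil)).
Delete trivial equation e =?= e.
Decompose node/3: V =?= q(times(times(times(nil, nil), a), a)),  a =?= a,  nil =?= nil.
Bind V := q(times(times(times(nil, nil), a), a)); substituting into the one remaining equation that mentions V gives: W =?= times(f(times(times(nil, nil), a), node(times(times(nil, nil), a), q(q(times(times(times(nil, nil), a), a))), q(a))), f(a, nil)). Substituting into the earlier binding gives Y1 := node(times(times(nil, nil), a), q(q(times(times(times(nil, nil), a), a))), q(a)).
Delete trivial equation a =?= a.
Delete trivial equation nil =?= nil.
Bind W := times(f(times(times(nil, nil), a), node(times(times(nil, nil), a), q(q(times(times(times(nil, nil), a), a))), q(a))), f(a, nil)).
MGU = { L -> times(times(nil, nil), a), Y1 -> node(times(times(nil, nil), a), q(q(times(times(times(nil, nil), a), a))), q(a)), V -> q(times(times(times(nil, nil), a), a)), W -> times(f(times(times(nil, nil), a), node(times(times(nil, nil), a), q(q(times(times(times(nil, nil), a), a))), q(a))), f(a, nil)) }, so Y1 -> node(times(times(nil, nil), a), q(q(times(times(times(nil, nil), a), a))), q(a)).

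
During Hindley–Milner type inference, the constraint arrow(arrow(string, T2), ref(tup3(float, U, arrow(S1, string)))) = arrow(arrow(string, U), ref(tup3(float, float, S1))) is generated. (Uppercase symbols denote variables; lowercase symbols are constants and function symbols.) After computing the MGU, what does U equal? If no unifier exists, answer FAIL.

Decompose arrow/2: arrow(string, T2) = arrow(string, U),  ref(tup3(float, U, arrow(S1, string))) = ref(tup3(float, float, S1)).
Decompose arrow/2: string = string,  T2 = U.
Delete trivial equation string = string.
Bind T2 := U; no other remaining equation mentions T2.
Decompose ref/1: tup3(float, U, arrow(S1, string)) = tup3(float, float, S1).
Decompose tup3/3: float = float,  U = float,  arrow(S1, string) = S1.
Delete trivial equation float = float.
Bind U := float; no other remaining equation mentions U. Substituting into the earlier binding gives T2 := float.
Occurs check fails: S1 occurs in arrow(S1, string); the equation S1 = arrow(S1, string) has no finite solution.

FAIL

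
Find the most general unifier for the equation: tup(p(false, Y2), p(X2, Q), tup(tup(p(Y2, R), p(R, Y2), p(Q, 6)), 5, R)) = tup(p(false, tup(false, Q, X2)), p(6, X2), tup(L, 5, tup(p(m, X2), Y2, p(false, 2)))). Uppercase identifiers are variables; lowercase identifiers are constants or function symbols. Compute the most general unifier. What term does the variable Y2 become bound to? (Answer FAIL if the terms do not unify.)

tup(false, 6, 6)

Decompose tup/3: p(false, Y2) = p(false, tup(false, Q, X2)),  p(X2, Q) = p(6, X2),  tup(tup(p(Y2, R), p(R, Y2), p(Q, 6)), 5, R) = tup(L, 5, tup(p(m, X2), Y2, p(false, 2))).
Decompose p/2: false = false,  Y2 = tup(false, Q, X2).
Delete trivial equation false = false.
Bind Y2 := tup(false, Q, X2); substituting into the one remaining equation that mentions Y2 gives: tup(tup(p(tup(false, Q, X2), R), p(R, tup(false, Q, X2)), p(Q, 6)), 5, R) = tup(L, 5, tup(p(m, X2), tup(false, Q, X2), p(false, 2))).
Decompose p/2: X2 = 6,  Q = X2.
Bind X2 := 6; substituting into the remaining equations gives: Q = 6,  tup(tup(p(tup(false, Q, 6), R), p(R, tup(false, Q, 6)), p(Q, 6)), 5, R) = tup(L, 5, tup(p(m, 6), tup(false, Q, 6), p(false, 2))). Substituting into the earlier binding gives Y2 := tup(false, Q, 6).
Bind Q := 6; substituting into the remaining equation gives: tup(tup(p(tup(false, 6, 6), R), p(R, tup(false, 6, 6)), p(6, 6)), 5, R) = tup(L, 5, tup(p(m, 6), tup(false, 6, 6), p(false, 2))). Substituting into the earlier binding gives Y2 := tup(false, 6, 6).
Decompose tup/3: tup(p(tup(false, 6, 6), R), p(R, tup(false, 6, 6)), p(6, 6)) = L,  5 = 5,  R = tup(p(m, 6), tup(false, 6, 6), p(false, 2)).
Bind L := tup(p(tup(false, 6, 6), R), p(R, tup(false, 6, 6)), p(6, 6)); no other remaining equation mentions L.
Delete trivial equation 5 = 5.
Bind R := tup(p(m, 6), tup(false, 6, 6), p(false, 2)). Substituting into the earlier binding gives L := tup(p(tup(false, 6, 6), tup(p(m, 6), tup(false, 6, 6), p(false, 2))), p(tup(p(m, 6), tup(false, 6, 6), p(false, 2)), tup(false, 6, 6)), p(6, 6)).
MGU = { Y2 := tup(false, 6, 6), X2 := 6, Q := 6, L := tup(p(tup(false, 6, 6), tup(p(m, 6), tup(false, 6, 6), p(false, 2))), p(tup(p(m, 6), tup(false, 6, 6), p(false, 2)), tup(false, 6, 6)), p(6, 6)), R := tup(p(m, 6), tup(false, 6, 6), p(false, 2)) }, so Y2 := tup(false, 6, 6).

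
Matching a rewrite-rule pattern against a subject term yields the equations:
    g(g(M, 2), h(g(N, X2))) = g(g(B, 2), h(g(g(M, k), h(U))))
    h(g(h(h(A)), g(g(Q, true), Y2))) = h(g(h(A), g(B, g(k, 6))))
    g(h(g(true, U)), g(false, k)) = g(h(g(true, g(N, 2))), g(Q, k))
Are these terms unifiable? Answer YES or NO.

Decompose g/2: g(M, 2) = g(B, 2),  h(g(N, X2)) = h(g(g(M, k), h(U))).
Decompose g/2: M = B,  2 = 2.
Bind M := B; substituting into the one remaining equation that mentions M gives: h(g(N, X2)) = h(g(g(B, k), h(U))).
Delete trivial equation 2 = 2.
Decompose h/1: g(N, X2) = g(g(B, k), h(U)).
Decompose g/2: N = g(B, k),  X2 = h(U).
Bind N := g(B, k); substituting into the one remaining equation that mentions N gives: g(h(g(true, U)), g(false, k)) = g(h(g(true, g(g(B, k), 2))), g(Q, k)).
Bind X2 := h(U); no other remaining equation mentions X2.
Decompose h/1: g(h(h(A)), g(g(Q, true), Y2)) = g(h(A), g(B, g(k, 6))).
Decompose g/2: h(h(A)) = h(A),  g(g(Q, true), Y2) = g(B, g(k, 6)).
Decompose h/1: h(A) = A.
Occurs check fails: A occurs in h(A); the equation A = h(A) has no finite solution.

NO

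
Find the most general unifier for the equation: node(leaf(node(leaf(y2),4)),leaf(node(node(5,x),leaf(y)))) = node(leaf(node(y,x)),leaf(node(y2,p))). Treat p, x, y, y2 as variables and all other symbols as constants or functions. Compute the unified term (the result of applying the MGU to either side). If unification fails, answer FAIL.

node(leaf(node(leaf(node(5,4)),4)),leaf(node(node(5,4),leaf(leaf(node(5,4))))))

Decompose node/2: leaf(node(leaf(y2),4)) = leaf(node(y,x)),  leaf(node(node(5,x),leaf(y))) = leaf(node(y2,p)).
Decompose leaf/1: node(leaf(y2),4) = node(y,x).
Decompose node/2: leaf(y2) = y,  4 = x.
Bind y := leaf(y2); substituting into the one remaining equation that mentions y gives: leaf(node(node(5,x),leaf(leaf(y2)))) = leaf(node(y2,p)).
Bind x := 4; substituting into the remaining equation gives: leaf(node(node(5,4),leaf(leaf(y2)))) = leaf(node(y2,p)).
Decompose leaf/1: node(node(5,4),leaf(leaf(y2))) = node(y2,p).
Decompose node/2: node(5,4) = y2,  leaf(leaf(y2)) = p.
Bind y2 := node(5,4); substituting into the remaining equation gives: leaf(leaf(node(5,4))) = p. Substituting into the earlier binding gives y := leaf(node(5,4)).
Bind p := leaf(leaf(node(5,4))).
Applying the MGU to either side gives node(leaf(node(leaf(node(5,4)),4)),leaf(node(node(5,4),leaf(leaf(node(5,4)))))).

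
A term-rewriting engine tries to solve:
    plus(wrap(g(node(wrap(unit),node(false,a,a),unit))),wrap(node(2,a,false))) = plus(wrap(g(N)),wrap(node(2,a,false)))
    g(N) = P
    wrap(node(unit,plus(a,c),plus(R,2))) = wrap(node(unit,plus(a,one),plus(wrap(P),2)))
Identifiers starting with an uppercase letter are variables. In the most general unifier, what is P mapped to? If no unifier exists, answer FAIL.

Decompose plus/2: wrap(g(node(wrap(unit),node(false,a,a),unit))) = wrap(g(N)),  wrap(node(2,a,false)) = wrap(node(2,a,false)).
Decompose wrap/1: g(node(wrap(unit),node(false,a,a),unit)) = g(N).
Decompose g/1: node(wrap(unit),node(false,a,a),unit) = N.
Bind N := node(wrap(unit),node(false,a,a),unit); substituting into the one remaining equation that mentions N gives: g(node(wrap(unit),node(false,a,a),unit)) = P.
Delete trivial equation wrap(node(2,a,false)) = wrap(node(2,a,false)).
Bind P := g(node(wrap(unit),node(false,a,a),unit)); substituting into the remaining equation gives: wrap(node(unit,plus(a,c),plus(R,2))) = wrap(node(unit,plus(a,one),plus(wrap(g(node(wrap(unit),node(false,a,a),unit))),2))).
Decompose wrap/1: node(unit,plus(a,c),plus(R,2)) = node(unit,plus(a,one),plus(wrap(g(node(wrap(unit),node(false,a,a),unit))),2)).
Decompose node/3: unit = unit,  plus(a,c) = plus(a,one),  plus(R,2) = plus(wrap(g(node(wrap(unit),node(false,a,a),unit))),2).
Delete trivial equation unit = unit.
Decompose plus/2: a = a,  c = one.
Delete trivial equation a = a.
Clash: constants c and one differ; no unifier exists.

FAIL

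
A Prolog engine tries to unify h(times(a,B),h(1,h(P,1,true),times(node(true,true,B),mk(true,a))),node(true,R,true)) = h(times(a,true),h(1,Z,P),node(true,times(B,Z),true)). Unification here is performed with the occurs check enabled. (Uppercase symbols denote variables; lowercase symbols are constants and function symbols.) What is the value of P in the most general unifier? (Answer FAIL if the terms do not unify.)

Decompose h/3: times(a,B) = times(a,true),  h(1,h(P,1,true),times(node(true,true,B),mk(true,a))) = h(1,Z,P),  node(true,R,true) = node(true,times(B,Z),true).
Decompose times/2: a = a,  B = true.
Delete trivial equation a = a.
Bind B := true; substituting into the remaining equations gives: h(1,h(P,1,true),times(node(true,true,true),mk(true,a))) = h(1,Z,P),  node(true,R,true) = node(true,times(true,Z),true).
Decompose h/3: 1 = 1,  h(P,1,true) = Z,  times(node(true,true,true),mk(true,a)) = P.
Delete trivial equation 1 = 1.
Bind Z := h(P,1,true); substituting into the one remaining equation that mentions Z gives: node(true,R,true) = node(true,times(true,h(P,1,true)),true).
Bind P := times(node(true,true,true),mk(true,a)); substituting into the remaining equation gives: node(true,R,true) = node(true,times(true,h(times(node(true,true,true),mk(true,a)),1,true)),true). Substituting into the earlier binding gives Z := h(times(node(true,true,true),mk(true,a)),1,true).
Decompose node/3: true = true,  R = times(true,h(times(node(true,true,true),mk(true,a)),1,true)),  true = true.
Delete trivial equation true = true.
Bind R := times(true,h(times(node(true,true,true),mk(true,a)),1,true)); no other remaining equation mentions R.
Delete trivial equation true = true.
MGU = { B = true, Z = h(times(node(true,true,true),mk(true,a)),1,true), P = times(node(true,true,true),mk(true,a)), R = times(true,h(times(node(true,true,true),mk(true,a)),1,true)) }, so P = times(node(true,true,true),mk(true,a)).

times(node(true,true,true),mk(true,a))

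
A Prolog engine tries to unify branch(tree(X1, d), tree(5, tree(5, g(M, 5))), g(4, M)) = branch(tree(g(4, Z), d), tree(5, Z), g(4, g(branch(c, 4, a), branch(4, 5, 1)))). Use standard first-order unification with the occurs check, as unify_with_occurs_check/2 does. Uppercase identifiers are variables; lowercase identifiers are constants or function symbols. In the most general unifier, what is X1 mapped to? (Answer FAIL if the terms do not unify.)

Decompose branch/3: tree(X1, d) = tree(g(4, Z), d),  tree(5, tree(5, g(M, 5))) = tree(5, Z),  g(4, M) = g(4, g(branch(c, 4, a), branch(4, 5, 1))).
Decompose tree/2: X1 = g(4, Z),  d = d.
Bind X1 := g(4, Z); no other remaining equation mentions X1.
Delete trivial equation d = d.
Decompose tree/2: 5 = 5,  tree(5, g(M, 5)) = Z.
Delete trivial equation 5 = 5.
Bind Z := tree(5, g(M, 5)); no other remaining equation mentions Z. Substituting into the earlier binding gives X1 := g(4, tree(5, g(M, 5))).
Decompose g/2: 4 = 4,  M = g(branch(c, 4, a), branch(4, 5, 1)).
Delete trivial equation 4 = 4.
Bind M := g(branch(c, 4, a), branch(4, 5, 1)). Substituting into the earlier bindings gives X1 := g(4, tree(5, g(g(branch(c, 4, a), branch(4, 5, 1)), 5))), Z := tree(5, g(g(branch(c, 4, a), branch(4, 5, 1)), 5)).
MGU = { X1 = g(4, tree(5, g(g(branch(c, 4, a), branch(4, 5, 1)), 5))), Z = tree(5, g(g(branch(c, 4, a), branch(4, 5, 1)), 5)), M = g(branch(c, 4, a), branch(4, 5, 1)) }, so X1 = g(4, tree(5, g(g(branch(c, 4, a), branch(4, 5, 1)), 5))).

g(4, tree(5, g(g(branch(c, 4, a), branch(4, 5, 1)), 5)))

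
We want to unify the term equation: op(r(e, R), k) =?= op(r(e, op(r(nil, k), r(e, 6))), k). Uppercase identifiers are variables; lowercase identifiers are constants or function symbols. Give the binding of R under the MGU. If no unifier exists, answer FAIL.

Decompose op/2: r(e, R) =?= r(e, op(r(nil, k), r(e, 6))),  k =?= k.
Decompose r/2: e =?= e,  R =?= op(r(nil, k), r(e, 6)).
Delete trivial equation e =?= e.
Bind R := op(r(nil, k), r(e, 6)); no other remaining equation mentions R.
Delete trivial equation k =?= k.
MGU = { R := op(r(nil, k), r(e, 6)) }, so R := op(r(nil, k), r(e, 6)).

op(r(nil, k), r(e, 6))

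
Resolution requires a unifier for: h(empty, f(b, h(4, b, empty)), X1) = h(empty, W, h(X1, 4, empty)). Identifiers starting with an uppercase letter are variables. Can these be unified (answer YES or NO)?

NO

Decompose h/3: empty = empty,  f(b, h(4, b, empty)) = W,  X1 = h(X1, 4, empty).
Delete trivial equation empty = empty.
Bind W := f(b, h(4, b, empty)); no other remaining equation mentions W.
Occurs check fails: X1 occurs in h(X1, 4, empty); the equation X1 = h(X1, 4, empty) has no finite solution.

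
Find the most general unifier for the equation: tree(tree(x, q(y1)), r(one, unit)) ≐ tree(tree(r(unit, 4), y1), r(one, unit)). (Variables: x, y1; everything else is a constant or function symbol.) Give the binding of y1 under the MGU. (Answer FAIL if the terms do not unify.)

Decompose tree/2: tree(x, q(y1)) ≐ tree(r(unit, 4), y1),  r(one, unit) ≐ r(one, unit).
Decompose tree/2: x ≐ r(unit, 4),  q(y1) ≐ y1.
Bind x := r(unit, 4); no other remaining equation mentions x.
Occurs check fails: y1 occurs in q(y1); the equation y1 ≐ q(y1) has no finite solution.

FAIL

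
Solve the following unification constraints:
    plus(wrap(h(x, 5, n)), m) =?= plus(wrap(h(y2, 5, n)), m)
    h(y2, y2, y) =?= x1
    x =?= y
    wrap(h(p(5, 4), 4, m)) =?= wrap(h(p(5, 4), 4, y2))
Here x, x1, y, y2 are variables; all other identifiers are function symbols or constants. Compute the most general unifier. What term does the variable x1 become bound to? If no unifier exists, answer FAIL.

h(m, m, m)

Decompose plus/2: wrap(h(x, 5, n)) =?= wrap(h(y2, 5, n)),  m =?= m.
Decompose wrap/1: h(x, 5, n) =?= h(y2, 5, n).
Decompose h/3: x =?= y2,  5 =?= 5,  n =?= n.
Bind x := y2; substituting into the one remaining equation that mentions x gives: y2 =?= y.
Delete trivial equation 5 =?= 5.
Delete trivial equation n =?= n.
Delete trivial equation m =?= m.
Bind x1 := h(y2, y2, y); no other remaining equation mentions x1.
Bind y2 := y; substituting into the remaining equation gives: wrap(h(p(5, 4), 4, m)) =?= wrap(h(p(5, 4), 4, y)). Substituting into the earlier bindings gives x := y, x1 := h(y, y, y).
Decompose wrap/1: h(p(5, 4), 4, m) =?= h(p(5, 4), 4, y).
Decompose h/3: p(5, 4) =?= p(5, 4),  4 =?= 4,  m =?= y.
Delete trivial equation p(5, 4) =?= p(5, 4).
Delete trivial equation 4 =?= 4.
Bind y := m. Substituting into the earlier bindings gives x := m, x1 := h(m, m, m), y2 := m.
MGU = { x ↦ m, x1 ↦ h(m, m, m), y2 ↦ m, y ↦ m }, so x1 ↦ h(m, m, m).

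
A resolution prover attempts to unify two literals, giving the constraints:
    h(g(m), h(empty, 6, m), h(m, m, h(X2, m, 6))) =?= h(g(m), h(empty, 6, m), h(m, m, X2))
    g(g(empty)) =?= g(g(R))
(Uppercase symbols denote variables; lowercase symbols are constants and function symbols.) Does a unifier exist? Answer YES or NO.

NO

Decompose h/3: g(m) =?= g(m),  h(empty, 6, m) =?= h(empty, 6, m),  h(m, m, h(X2, m, 6)) =?= h(m, m, X2).
Delete trivial equation g(m) =?= g(m).
Delete trivial equation h(empty, 6, m) =?= h(empty, 6, m).
Decompose h/3: m =?= m,  m =?= m,  h(X2, m, 6) =?= X2.
Delete trivial equation m =?= m.
Delete trivial equation m =?= m.
Occurs check fails: X2 occurs in h(X2, m, 6); the equation X2 =?= h(X2, m, 6) has no finite solution.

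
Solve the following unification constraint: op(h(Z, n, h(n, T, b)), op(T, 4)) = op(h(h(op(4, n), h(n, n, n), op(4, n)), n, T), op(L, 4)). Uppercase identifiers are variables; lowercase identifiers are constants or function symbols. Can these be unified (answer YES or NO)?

Decompose op/2: h(Z, n, h(n, T, b)) = h(h(op(4, n), h(n, n, n), op(4, n)), n, T),  op(T, 4) = op(L, 4).
Decompose h/3: Z = h(op(4, n), h(n, n, n), op(4, n)),  n = n,  h(n, T, b) = T.
Bind Z := h(op(4, n), h(n, n, n), op(4, n)); no other remaining equation mentions Z.
Delete trivial equation n = n.
Occurs check fails: T occurs in h(n, T, b); the equation T = h(n, T, b) has no finite solution.

NO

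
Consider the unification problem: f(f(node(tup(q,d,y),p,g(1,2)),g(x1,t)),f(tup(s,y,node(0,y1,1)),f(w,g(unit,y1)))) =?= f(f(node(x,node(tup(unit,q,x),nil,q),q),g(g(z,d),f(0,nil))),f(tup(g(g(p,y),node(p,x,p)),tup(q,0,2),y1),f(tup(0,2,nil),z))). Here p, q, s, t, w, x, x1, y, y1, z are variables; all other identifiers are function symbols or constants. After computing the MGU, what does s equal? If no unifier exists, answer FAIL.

FAIL

Decompose f/2: f(node(tup(q,d,y),p,g(1,2)),g(x1,t)) =?= f(node(x,node(tup(unit,q,x),nil,q),q),g(g(z,d),f(0,nil))),  f(tup(s,y,node(0,y1,1)),f(w,g(unit,y1))) =?= f(tup(g(g(p,y),node(p,x,p)),tup(q,0,2),y1),f(tup(0,2,nil),z)).
Decompose f/2: node(tup(q,d,y),p,g(1,2)) =?= node(x,node(tup(unit,q,x),nil,q),q),  g(x1,t) =?= g(g(z,d),f(0,nil)).
Decompose node/3: tup(q,d,y) =?= x,  p =?= node(tup(unit,q,x),nil,q),  g(1,2) =?= q.
Bind x := tup(q,d,y); substituting into the 2 remaining equations that mention x gives: p =?= node(tup(unit,q,tup(q,d,y)),nil,q),  f(tup(s,y,node(0,y1,1)),f(w,g(unit,y1))) =?= f(tup(g(g(p,y),node(p,tup(q,d,y),p)),tup(q,0,2),y1),f(tup(0,2,nil),z)).
Bind p := node(tup(unit,q,tup(q,d,y)),nil,q); substituting into the one remaining equation that mentions p gives: f(tup(s,y,node(0,y1,1)),f(w,g(unit,y1))) =?= f(tup(g(g(node(tup(unit,q,tup(q,d,y)),nil,q),y),node(node(tup(unit,q,tup(q,d,y)),nil,q),tup(q,d,y),node(tup(unit,q,tup(q,d,y)),nil,q))),tup(q,0,2),y1),f(tup(0,2,nil),z)).
Bind q := g(1,2); substituting into the one remaining equation that mentions q gives: f(tup(s,y,node(0,y1,1)),f(w,g(unit,y1))) =?= f(tup(g(g(node(tup(unit,g(1,2),tup(g(1,2),d,y)),nil,g(1,2)),y),node(node(tup(unit,g(1,2),tup(g(1,2),d,y)),nil,g(1,2)),tup(g(1,2),d,y),node(tup(unit,g(1,2),tup(g(1,2),d,y)),nil,g(1,2)))),tup(g(1,2),0,2),y1),f(tup(0,2,nil),z)). Substituting into the earlier bindings gives x := tup(g(1,2),d,y), p := node(tup(unit,g(1,2),tup(g(1,2),d,y)),nil,g(1,2)).
Decompose g/2: x1 =?= g(z,d),  t =?= f(0,nil).
Bind x1 := g(z,d); no other remaining equation mentions x1.
Bind t := f(0,nil); no other remaining equation mentions t.
Decompose f/2: tup(s,y,node(0,y1,1)) =?= tup(g(g(node(tup(unit,g(1,2),tup(g(1,2),d,y)),nil,g(1,2)),y),node(node(tup(unit,g(1,2),tup(g(1,2),d,y)),nil,g(1,2)),tup(g(1,2),d,y),node(tup(unit,g(1,2),tup(g(1,2),d,y)),nil,g(1,2)))),tup(g(1,2),0,2),y1),  f(w,g(unit,y1)) =?= f(tup(0,2,nil),z).
Decompose tup/3: s =?= g(g(node(tup(unit,g(1,2),tup(g(1,2),d,y)),nil,g(1,2)),y),node(node(tup(unit,g(1,2),tup(g(1,2),d,y)),nil,g(1,2)),tup(g(1,2),d,y),node(tup(unit,g(1,2),tup(g(1,2),d,y)),nil,g(1,2)))),  y =?= tup(g(1,2),0,2),  node(0,y1,1) =?= y1.
Bind s := g(g(node(tup(unit,g(1,2),tup(g(1,2),d,y)),nil,g(1,2)),y),node(node(tup(unit,g(1,2),tup(g(1,2),d,y)),nil,g(1,2)),tup(g(1,2),d,y),node(tup(unit,g(1,2),tup(g(1,2),d,y)),nil,g(1,2)))); no other remaining equation mentions s.
Bind y := tup(g(1,2),0,2); no other remaining equation mentions y. Substituting into the earlier bindings gives x := tup(g(1,2),d,tup(g(1,2),0,2)), p := node(tup(unit,g(1,2),tup(g(1,2),d,tup(g(1,2),0,2))),nil,g(1,2)), s := g(g(node(tup(unit,g(1,2),tup(g(1,2),d,tup(g(1,2),0,2))),nil,g(1,2)),tup(g(1,2),0,2)),node(node(tup(unit,g(1,2),tup(g(1,2),d,tup(g(1,2),0,2))),nil,g(1,2)),tup(g(1,2),d,tup(g(1,2),0,2)),node(tup(unit,g(1,2),tup(g(1,2),d,tup(g(1,2),0,2))),nil,g(1,2)))).
Occurs check fails: y1 occurs in node(0,y1,1); the equation y1 =?= node(0,y1,1) has no finite solution.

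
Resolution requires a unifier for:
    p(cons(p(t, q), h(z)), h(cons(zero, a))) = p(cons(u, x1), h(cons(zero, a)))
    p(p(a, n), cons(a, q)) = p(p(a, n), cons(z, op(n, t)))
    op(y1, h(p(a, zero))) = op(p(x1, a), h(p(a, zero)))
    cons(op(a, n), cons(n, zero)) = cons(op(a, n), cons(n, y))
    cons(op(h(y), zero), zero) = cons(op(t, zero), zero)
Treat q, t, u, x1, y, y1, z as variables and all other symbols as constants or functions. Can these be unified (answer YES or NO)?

YES

Decompose p/2: cons(p(t, q), h(z)) = cons(u, x1),  h(cons(zero, a)) = h(cons(zero, a)).
Decompose cons/2: p(t, q) = u,  h(z) = x1.
Bind u := p(t, q); no other remaining equation mentions u.
Bind x1 := h(z); substituting into the one remaining equation that mentions x1 gives: op(y1, h(p(a, zero))) = op(p(h(z), a), h(p(a, zero))).
Delete trivial equation h(cons(zero, a)) = h(cons(zero, a)).
Decompose p/2: p(a, n) = p(a, n),  cons(a, q) = cons(z, op(n, t)).
Delete trivial equation p(a, n) = p(a, n).
Decompose cons/2: a = z,  q = op(n, t).
Bind z := a; substituting into the one remaining equation that mentions z gives: op(y1, h(p(a, zero))) = op(p(h(a), a), h(p(a, zero))). Substituting into the earlier binding gives x1 := h(a).
Bind q := op(n, t); no other remaining equation mentions q. Substituting into the earlier binding gives u := p(t, op(n, t)).
Decompose op/2: y1 = p(h(a), a),  h(p(a, zero)) = h(p(a, zero)).
Bind y1 := p(h(a), a); no other remaining equation mentions y1.
Delete trivial equation h(p(a, zero)) = h(p(a, zero)).
Decompose cons/2: op(a, n) = op(a, n),  cons(n, zero) = cons(n, y).
Delete trivial equation op(a, n) = op(a, n).
Decompose cons/2: n = n,  zero = y.
Delete trivial equation n = n.
Bind y := zero; substituting into the remaining equation gives: cons(op(h(zero), zero), zero) = cons(op(t, zero), zero).
Decompose cons/2: op(h(zero), zero) = op(t, zero),  zero = zero.
Decompose op/2: h(zero) = t,  zero = zero.
Bind t := h(zero); no other remaining equation mentions t. Substituting into the earlier bindings gives u := p(h(zero), op(n, h(zero))), q := op(n, h(zero)).
Delete trivial equation zero = zero.
Delete trivial equation zero = zero.
No equations remain and no clash or occurs-check failure arose, so a unifier exists.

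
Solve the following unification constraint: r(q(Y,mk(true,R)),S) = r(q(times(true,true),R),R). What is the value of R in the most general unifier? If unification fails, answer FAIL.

Decompose r/2: q(Y,mk(true,R)) = q(times(true,true),R),  S = R.
Decompose q/2: Y = times(true,true),  mk(true,R) = R.
Bind Y := times(true,true); no other remaining equation mentions Y.
Occurs check fails: R occurs in mk(true,R); the equation R = mk(true,R) has no finite solution.

FAIL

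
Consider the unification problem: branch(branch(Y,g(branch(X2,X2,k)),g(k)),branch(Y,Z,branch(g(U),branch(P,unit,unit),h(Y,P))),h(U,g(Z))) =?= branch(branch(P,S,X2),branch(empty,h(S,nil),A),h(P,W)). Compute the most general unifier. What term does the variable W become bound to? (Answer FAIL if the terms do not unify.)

Decompose branch/3: branch(Y,g(branch(X2,X2,k)),g(k)) =?= branch(P,S,X2),  branch(Y,Z,branch(g(U),branch(P,unit,unit),h(Y,P))) =?= branch(empty,h(S,nil),A),  h(U,g(Z)) =?= h(P,W).
Decompose branch/3: Y =?= P,  g(branch(X2,X2,k)) =?= S,  g(k) =?= X2.
Bind Y := P; substituting into the one remaining equation that mentions Y gives: branch(P,Z,branch(g(U),branch(P,unit,unit),h(P,P))) =?= branch(empty,h(S,nil),A).
Bind S := g(branch(X2,X2,k)); substituting into the one remaining equation that mentions S gives: branch(P,Z,branch(g(U),branch(P,unit,unit),h(P,P))) =?= branch(empty,h(g(branch(X2,X2,k)),nil),A).
Bind X2 := g(k); substituting into the one remaining equation that mentions X2 gives: branch(P,Z,branch(g(U),branch(P,unit,unit),h(P,P))) =?= branch(empty,h(g(branch(g(k),g(k),k)),nil),A). Substituting into the earlier binding gives S := g(branch(g(k),g(k),k)).
Decompose branch/3: P =?= empty,  Z =?= h(g(branch(g(k),g(k),k)),nil),  branch(g(U),branch(P,unit,unit),h(P,P)) =?= A.
Bind P := empty; substituting into the 2 remaining equations that mention P gives: branch(g(U),branch(empty,unit,unit),h(empty,empty)) =?= A,  h(U,g(Z)) =?= h(empty,W). Substituting into the earlier binding gives Y := empty.
Bind Z := h(g(branch(g(k),g(k),k)),nil); substituting into the one remaining equation that mentions Z gives: h(U,g(h(g(branch(g(k),g(k),k)),nil))) =?= h(empty,W).
Bind A := branch(g(U),branch(empty,unit,unit),h(empty,empty)); no other remaining equation mentions A.
Decompose h/2: U =?= empty,  g(h(g(branch(g(k),g(k),k)),nil)) =?= W.
Bind U := empty; no other remaining equation mentions U. Substituting into the earlier binding gives A := branch(g(empty),branch(empty,unit,unit),h(empty,empty)).
Bind W := g(h(g(branch(g(k),g(k),k)),nil)).
MGU = { Y := empty, S := g(branch(g(k),g(k),k)), X2 := g(k), P := empty, Z := h(g(branch(g(k),g(k),k)),nil), A := branch(g(empty),branch(empty,unit,unit),h(empty,empty)), U := empty, W := g(h(g(branch(g(k),g(k),k)),nil)) }, so W := g(h(g(branch(g(k),g(k),k)),nil)).

g(h(g(branch(g(k),g(k),k)),nil))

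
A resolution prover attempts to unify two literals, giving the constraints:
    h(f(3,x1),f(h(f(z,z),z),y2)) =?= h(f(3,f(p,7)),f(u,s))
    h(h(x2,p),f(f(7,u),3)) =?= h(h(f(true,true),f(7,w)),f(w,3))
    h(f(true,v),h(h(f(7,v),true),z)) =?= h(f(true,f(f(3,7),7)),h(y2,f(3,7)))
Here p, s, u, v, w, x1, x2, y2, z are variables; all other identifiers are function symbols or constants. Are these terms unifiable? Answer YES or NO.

YES

Decompose h/2: f(3,x1) =?= f(3,f(p,7)),  f(h(f(z,z),z),y2) =?= f(u,s).
Decompose f/2: 3 =?= 3,  x1 =?= f(p,7).
Delete trivial equation 3 =?= 3.
Bind x1 := f(p,7); no other remaining equation mentions x1.
Decompose f/2: h(f(z,z),z) =?= u,  y2 =?= s.
Bind u := h(f(z,z),z); substituting into the one remaining equation that mentions u gives: h(h(x2,p),f(f(7,h(f(z,z),z)),3)) =?= h(h(f(true,true),f(7,w)),f(w,3)).
Bind y2 := s; substituting into the one remaining equation that mentions y2 gives: h(f(true,v),h(h(f(7,v),true),z)) =?= h(f(true,f(f(3,7),7)),h(s,f(3,7))).
Decompose h/2: h(x2,p) =?= h(f(true,true),f(7,w)),  f(f(7,h(f(z,z),z)),3) =?= f(w,3).
Decompose h/2: x2 =?= f(true,true),  p =?= f(7,w).
Bind x2 := f(true,true); no other remaining equation mentions x2.
Bind p := f(7,w); no other remaining equation mentions p. Substituting into the earlier binding gives x1 := f(f(7,w),7).
Decompose f/2: f(7,h(f(z,z),z)) =?= w,  3 =?= 3.
Bind w := f(7,h(f(z,z),z)); no other remaining equation mentions w. Substituting into the earlier bindings gives x1 := f(f(7,f(7,h(f(z,z),z))),7), p := f(7,f(7,h(f(z,z),z))).
Delete trivial equation 3 =?= 3.
Decompose h/2: f(true,v) =?= f(true,f(f(3,7),7)),  h(h(f(7,v),true),z) =?= h(s,f(3,7)).
Decompose f/2: true =?= true,  v =?= f(f(3,7),7).
Delete trivial equation true =?= true.
Bind v := f(f(3,7),7); substituting into the remaining equation gives: h(h(f(7,f(f(3,7),7)),true),z) =?= h(s,f(3,7)).
Decompose h/2: h(f(7,f(f(3,7),7)),true) =?= s,  z =?= f(3,7).
Bind s := h(f(7,f(f(3,7),7)),true); no other remaining equation mentions s. Substituting into the earlier binding gives y2 := h(f(7,f(f(3,7),7)),true).
Bind z := f(3,7). Substituting into the earlier bindings gives x1 := f(f(7,f(7,h(f(f(3,7),f(3,7)),f(3,7)))),7), u := h(f(f(3,7),f(3,7)),f(3,7)), p := f(7,f(7,h(f(f(3,7),f(3,7)),f(3,7)))), w := f(7,h(f(f(3,7),f(3,7)),f(3,7))).
No equations remain and no clash or occurs-check failure arose, so a unifier exists.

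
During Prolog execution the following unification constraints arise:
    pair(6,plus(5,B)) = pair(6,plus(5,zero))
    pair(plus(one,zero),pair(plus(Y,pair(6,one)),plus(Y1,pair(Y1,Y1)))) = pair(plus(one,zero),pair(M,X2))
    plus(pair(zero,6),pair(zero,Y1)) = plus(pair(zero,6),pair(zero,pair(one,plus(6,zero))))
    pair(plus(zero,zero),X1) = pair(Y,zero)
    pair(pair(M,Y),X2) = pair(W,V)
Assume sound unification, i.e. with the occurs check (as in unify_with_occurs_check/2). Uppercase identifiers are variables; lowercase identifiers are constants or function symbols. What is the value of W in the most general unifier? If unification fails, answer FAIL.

Decompose pair/2: 6 = 6,  plus(5,B) = plus(5,zero).
Delete trivial equation 6 = 6.
Decompose plus/2: 5 = 5,  B = zero.
Delete trivial equation 5 = 5.
Bind B := zero; no other remaining equation mentions B.
Decompose pair/2: plus(one,zero) = plus(one,zero),  pair(plus(Y,pair(6,one)),plus(Y1,pair(Y1,Y1))) = pair(M,X2).
Delete trivial equation plus(one,zero) = plus(one,zero).
Decompose pair/2: plus(Y,pair(6,one)) = M,  plus(Y1,pair(Y1,Y1)) = X2.
Bind M := plus(Y,pair(6,one)); substituting into the one remaining equation that mentions M gives: pair(pair(plus(Y,pair(6,one)),Y),X2) = pair(W,V).
Bind X2 := plus(Y1,pair(Y1,Y1)); substituting into the one remaining equation that mentions X2 gives: pair(pair(plus(Y,pair(6,one)),Y),plus(Y1,pair(Y1,Y1))) = pair(W,V).
Decompose plus/2: pair(zero,6) = pair(zero,6),  pair(zero,Y1) = pair(zero,pair(one,plus(6,zero))).
Delete trivial equation pair(zero,6) = pair(zero,6).
Decompose pair/2: zero = zero,  Y1 = pair(one,plus(6,zero)).
Delete trivial equation zero = zero.
Bind Y1 := pair(one,plus(6,zero)); substituting into the one remaining equation that mentions Y1 gives: pair(pair(plus(Y,pair(6,one)),Y),plus(pair(one,plus(6,zero)),pair(pair(one,plus(6,zero)),pair(one,plus(6,zero))))) = pair(W,V). Substituting into the earlier binding gives X2 := plus(pair(one,plus(6,zero)),pair(pair(one,plus(6,zero)),pair(one,plus(6,zero)))).
Decompose pair/2: plus(zero,zero) = Y,  X1 = zero.
Bind Y := plus(zero,zero); substituting into the one remaining equation that mentions Y gives: pair(pair(plus(plus(zero,zero),pair(6,one)),plus(zero,zero)),plus(pair(one,plus(6,zero)),pair(pair(one,plus(6,zero)),pair(one,plus(6,zero))))) = pair(W,V). Substituting into the earlier binding gives M := plus(plus(zero,zero),pair(6,one)).
Bind X1 := zero; no other remaining equation mentions X1.
Decompose pair/2: pair(plus(plus(zero,zero),pair(6,one)),plus(zero,zero)) = W,  plus(pair(one,plus(6,zero)),pair(pair(one,plus(6,zero)),pair(one,plus(6,zero)))) = V.
Bind W := pair(plus(plus(zero,zero),pair(6,one)),plus(zero,zero)); no other remaining equation mentions W.
Bind V := plus(pair(one,plus(6,zero)),pair(pair(one,plus(6,zero)),pair(one,plus(6,zero)))).
MGU = { B ↦ zero, M ↦ plus(plus(zero,zero),pair(6,one)), X2 ↦ plus(pair(one,plus(6,zero)),pair(pair(one,plus(6,zero)),pair(one,plus(6,zero)))), Y1 ↦ pair(one,plus(6,zero)), Y ↦ plus(zero,zero), X1 ↦ zero, W ↦ pair(plus(plus(zero,zero),pair(6,one)),plus(zero,zero)), V ↦ plus(pair(one,plus(6,zero)),pair(pair(one,plus(6,zero)),pair(one,plus(6,zero)))) }, so W ↦ pair(plus(plus(zero,zero),pair(6,one)),plus(zero,zero)).

pair(plus(plus(zero,zero),pair(6,one)),plus(zero,zero))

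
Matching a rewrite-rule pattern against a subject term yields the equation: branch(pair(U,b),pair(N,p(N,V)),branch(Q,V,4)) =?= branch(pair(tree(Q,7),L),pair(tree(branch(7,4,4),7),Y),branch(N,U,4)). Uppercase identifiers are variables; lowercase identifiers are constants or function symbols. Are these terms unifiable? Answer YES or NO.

YES

Decompose branch/3: pair(U,b) =?= pair(tree(Q,7),L),  pair(N,p(N,V)) =?= pair(tree(branch(7,4,4),7),Y),  branch(Q,V,4) =?= branch(N,U,4).
Decompose pair/2: U =?= tree(Q,7),  b =?= L.
Bind U := tree(Q,7); substituting into the one remaining equation that mentions U gives: branch(Q,V,4) =?= branch(N,tree(Q,7),4).
Bind L := b; no other remaining equation mentions L.
Decompose pair/2: N =?= tree(branch(7,4,4),7),  p(N,V) =?= Y.
Bind N := tree(branch(7,4,4),7); substituting into the remaining equations gives: p(tree(branch(7,4,4),7),V) =?= Y,  branch(Q,V,4) =?= branch(tree(branch(7,4,4),7),tree(Q,7),4).
Bind Y := p(tree(branch(7,4,4),7),V); no other remaining equation mentions Y.
Decompose branch/3: Q =?= tree(branch(7,4,4),7),  V =?= tree(Q,7),  4 =?= 4.
Bind Q := tree(branch(7,4,4),7); substituting into the one remaining equation that mentions Q gives: V =?= tree(tree(branch(7,4,4),7),7). Substituting into the earlier binding gives U := tree(tree(branch(7,4,4),7),7).
Bind V := tree(tree(branch(7,4,4),7),7); no other remaining equation mentions V. Substituting into the earlier binding gives Y := p(tree(branch(7,4,4),7),tree(tree(branch(7,4,4),7),7)).
Delete trivial equation 4 =?= 4.
No equations remain and no clash or occurs-check failure arose, so a unifier exists.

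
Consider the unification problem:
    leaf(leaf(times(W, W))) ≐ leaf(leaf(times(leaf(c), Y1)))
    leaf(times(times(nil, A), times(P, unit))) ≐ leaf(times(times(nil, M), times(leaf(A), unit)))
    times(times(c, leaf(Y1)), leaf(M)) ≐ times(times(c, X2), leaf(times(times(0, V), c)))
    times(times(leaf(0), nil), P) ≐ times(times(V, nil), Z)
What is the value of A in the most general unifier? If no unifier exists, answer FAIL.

times(times(0, leaf(0)), c)

Decompose leaf/1: leaf(times(W, W)) ≐ leaf(times(leaf(c), Y1)).
Decompose leaf/1: times(W, W) ≐ times(leaf(c), Y1).
Decompose times/2: W ≐ leaf(c),  W ≐ Y1.
Bind W := leaf(c); substituting into the one remaining equation that mentions W gives: leaf(c) ≐ Y1.
Bind Y1 := leaf(c); substituting into the one remaining equation that mentions Y1 gives: times(times(c, leaf(leaf(c))), leaf(M)) ≐ times(times(c, X2), leaf(times(times(0, V), c))).
Decompose leaf/1: times(times(nil, A), times(P, unit)) ≐ times(times(nil, M), times(leaf(A), unit)).
Decompose times/2: times(nil, A) ≐ times(nil, M),  times(P, unit) ≐ times(leaf(A), unit).
Decompose times/2: nil ≐ nil,  A ≐ M.
Delete trivial equation nil ≐ nil.
Bind A := M; substituting into the one remaining equation that mentions A gives: times(P, unit) ≐ times(leaf(M), unit).
Decompose times/2: P ≐ leaf(M),  unit ≐ unit.
Bind P := leaf(M); substituting into the one remaining equation that mentions P gives: times(times(leaf(0), nil), leaf(M)) ≐ times(times(V, nil), Z).
Delete trivial equation unit ≐ unit.
Decompose times/2: times(c, leaf(leaf(c))) ≐ times(c, X2),  leaf(M) ≐ leaf(times(times(0, V), c)).
Decompose times/2: c ≐ c,  leaf(leaf(c)) ≐ X2.
Delete trivial equation c ≐ c.
Bind X2 := leaf(leaf(c)); no other remaining equation mentions X2.
Decompose leaf/1: M ≐ times(times(0, V), c).
Bind M := times(times(0, V), c); substituting into the remaining equation gives: times(times(leaf(0), nil), leaf(times(times(0, V), c))) ≐ times(times(V, nil), Z). Substituting into the earlier bindings gives A := times(times(0, V), c), P := leaf(times(times(0, V), c)).
Decompose times/2: times(leaf(0), nil) ≐ times(V, nil),  leaf(times(times(0, V), c)) ≐ Z.
Decompose times/2: leaf(0) ≐ V,  nil ≐ nil.
Bind V := leaf(0); substituting into the one remaining equation that mentions V gives: leaf(times(times(0, leaf(0)), c)) ≐ Z. Substituting into the earlier bindings gives A := times(times(0, leaf(0)), c), P := leaf(times(times(0, leaf(0)), c)), M := times(times(0, leaf(0)), c).
Delete trivial equation nil ≐ nil.
Bind Z := leaf(times(times(0, leaf(0)), c)).
MGU = { W -> leaf(c), Y1 -> leaf(c), A -> times(times(0, leaf(0)), c), P -> leaf(times(times(0, leaf(0)), c)), X2 -> leaf(leaf(c)), M -> times(times(0, leaf(0)), c), V -> leaf(0), Z -> leaf(times(times(0, leaf(0)), c)) }, so A -> times(times(0, leaf(0)), c).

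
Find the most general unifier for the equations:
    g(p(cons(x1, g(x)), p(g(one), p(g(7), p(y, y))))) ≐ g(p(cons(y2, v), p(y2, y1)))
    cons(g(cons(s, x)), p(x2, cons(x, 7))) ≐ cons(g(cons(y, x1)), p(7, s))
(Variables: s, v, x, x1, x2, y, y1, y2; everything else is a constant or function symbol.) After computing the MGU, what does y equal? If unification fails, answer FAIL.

cons(g(one), 7)

Decompose g/1: p(cons(x1, g(x)), p(g(one), p(g(7), p(y, y)))) ≐ p(cons(y2, v), p(y2, y1)).
Decompose p/2: cons(x1, g(x)) ≐ cons(y2, v),  p(g(one), p(g(7), p(y, y))) ≐ p(y2, y1).
Decompose cons/2: x1 ≐ y2,  g(x) ≐ v.
Bind x1 := y2; substituting into the one remaining equation that mentions x1 gives: cons(g(cons(s, x)), p(x2, cons(x, 7))) ≐ cons(g(cons(y, y2)), p(7, s)).
Bind v := g(x); no other remaining equation mentions v.
Decompose p/2: g(one) ≐ y2,  p(g(7), p(y, y)) ≐ y1.
Bind y2 := g(one); substituting into the one remaining equation that mentions y2 gives: cons(g(cons(s, x)), p(x2, cons(x, 7))) ≐ cons(g(cons(y, g(one))), p(7, s)). Substituting into the earlier binding gives x1 := g(one).
Bind y1 := p(g(7), p(y, y)); no other remaining equation mentions y1.
Decompose cons/2: g(cons(s, x)) ≐ g(cons(y, g(one))),  p(x2, cons(x, 7)) ≐ p(7, s).
Decompose g/1: cons(s, x) ≐ cons(y, g(one)).
Decompose cons/2: s ≐ y,  x ≐ g(one).
Bind s := y; substituting into the one remaining equation that mentions s gives: p(x2, cons(x, 7)) ≐ p(7, y).
Bind x := g(one); substituting into the remaining equation gives: p(x2, cons(g(one), 7)) ≐ p(7, y). Substituting into the earlier binding gives v := g(g(one)).
Decompose p/2: x2 ≐ 7,  cons(g(one), 7) ≐ y.
Bind x2 := 7; no other remaining equation mentions x2.
Bind y := cons(g(one), 7). Substituting into the earlier bindings gives y1 := p(g(7), p(cons(g(one), 7), cons(g(one), 7))), s := cons(g(one), 7).
MGU = { x1 ↦ g(one), v ↦ g(g(one)), y2 ↦ g(one), y1 ↦ p(g(7), p(cons(g(one), 7), cons(g(one), 7))), s ↦ cons(g(one), 7), x ↦ g(one), x2 ↦ 7, y ↦ cons(g(one), 7) }, so y ↦ cons(g(one), 7).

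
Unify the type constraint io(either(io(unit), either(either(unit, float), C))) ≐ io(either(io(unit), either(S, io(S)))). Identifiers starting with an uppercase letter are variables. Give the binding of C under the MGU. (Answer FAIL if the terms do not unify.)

io(either(unit, float))

Decompose io/1: either(io(unit), either(either(unit, float), C)) ≐ either(io(unit), either(S, io(S))).
Decompose either/2: io(unit) ≐ io(unit),  either(either(unit, float), C) ≐ either(S, io(S)).
Delete trivial equation io(unit) ≐ io(unit).
Decompose either/2: either(unit, float) ≐ S,  C ≐ io(S).
Bind S := either(unit, float); substituting into the remaining equation gives: C ≐ io(either(unit, float)).
Bind C := io(either(unit, float)).
MGU = { S := either(unit, float), C := io(either(unit, float)) }, so C := io(either(unit, float)).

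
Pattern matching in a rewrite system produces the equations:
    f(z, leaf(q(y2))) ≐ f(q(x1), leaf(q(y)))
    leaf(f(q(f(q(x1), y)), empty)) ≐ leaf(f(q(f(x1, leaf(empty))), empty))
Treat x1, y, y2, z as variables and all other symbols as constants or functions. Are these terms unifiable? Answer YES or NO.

Decompose f/2: z ≐ q(x1),  leaf(q(y2)) ≐ leaf(q(y)).
Bind z := q(x1); no other remaining equation mentions z.
Decompose leaf/1: q(y2) ≐ q(y).
Decompose q/1: y2 ≐ y.
Bind y2 := y; no other remaining equation mentions y2.
Decompose leaf/1: f(q(f(q(x1), y)), empty) ≐ f(q(f(x1, leaf(empty))), empty).
Decompose f/2: q(f(q(x1), y)) ≐ q(f(x1, leaf(empty))),  empty ≐ empty.
Decompose q/1: f(q(x1), y) ≐ f(x1, leaf(empty)).
Decompose f/2: q(x1) ≐ x1,  y ≐ leaf(empty).
Occurs check fails: x1 occurs in q(x1); the equation x1 ≐ q(x1) has no finite solution.

NO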